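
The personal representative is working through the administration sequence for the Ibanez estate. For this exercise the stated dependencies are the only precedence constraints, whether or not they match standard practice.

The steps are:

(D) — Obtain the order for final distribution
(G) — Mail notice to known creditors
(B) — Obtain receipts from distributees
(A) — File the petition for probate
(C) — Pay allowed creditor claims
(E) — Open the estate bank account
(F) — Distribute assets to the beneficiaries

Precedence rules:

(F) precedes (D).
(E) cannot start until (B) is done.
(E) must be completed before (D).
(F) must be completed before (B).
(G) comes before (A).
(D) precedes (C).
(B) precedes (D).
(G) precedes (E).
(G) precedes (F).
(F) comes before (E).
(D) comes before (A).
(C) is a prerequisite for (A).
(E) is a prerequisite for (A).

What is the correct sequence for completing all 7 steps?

(G) (F) (B) (E) (D) (C) (A)

(G) is the only step with nothing outstanding, so it goes first.
(F) needed (G), now all done → (F).
That leaves (B) as the only ready step → (B).
(E) needed (G), (B) and (F), now all done → (E).
That leaves (D) as the only ready step → (D).
Next only (C) has its prerequisites met → (C).
(A) needed (D), (G), (C) and (E), now all done → (A).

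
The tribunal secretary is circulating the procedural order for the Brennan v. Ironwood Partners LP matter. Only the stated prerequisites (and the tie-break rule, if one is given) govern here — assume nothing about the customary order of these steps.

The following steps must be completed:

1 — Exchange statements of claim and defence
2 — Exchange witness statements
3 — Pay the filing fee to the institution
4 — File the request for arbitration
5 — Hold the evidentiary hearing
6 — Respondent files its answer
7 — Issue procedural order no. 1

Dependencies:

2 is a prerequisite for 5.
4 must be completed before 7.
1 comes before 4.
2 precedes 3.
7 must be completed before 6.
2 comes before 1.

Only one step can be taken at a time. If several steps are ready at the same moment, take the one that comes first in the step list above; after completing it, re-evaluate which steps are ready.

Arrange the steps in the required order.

2 is the only step with nothing outstanding, so it goes first.
Ready: 1, 3 and 5. 1 is listed earlier → 1.
4 now also ready, so the ready set is {3, 4, 5}; 3 is listed earlier → 3.
Now 4 and 5 have their prerequisites met. 4 is listed earlier, so 4 next.
7 now also ready, so the ready set is {5, 7}; 5 is listed earlier → 5.
Next only 7 has its prerequisites met → 7.
6 needed 7, now all done → 6.

2, 1, 3, 4, 5, 7, 6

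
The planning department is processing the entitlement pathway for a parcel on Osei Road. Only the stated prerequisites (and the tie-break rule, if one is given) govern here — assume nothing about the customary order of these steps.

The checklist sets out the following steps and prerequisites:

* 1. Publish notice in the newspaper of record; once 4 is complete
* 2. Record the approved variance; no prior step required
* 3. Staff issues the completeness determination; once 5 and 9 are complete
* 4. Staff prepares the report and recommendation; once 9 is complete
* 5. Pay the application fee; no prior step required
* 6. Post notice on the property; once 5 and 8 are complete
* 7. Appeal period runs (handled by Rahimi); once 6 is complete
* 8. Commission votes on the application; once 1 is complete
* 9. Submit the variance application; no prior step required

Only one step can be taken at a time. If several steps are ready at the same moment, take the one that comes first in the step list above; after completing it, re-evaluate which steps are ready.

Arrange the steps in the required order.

2, 5 and 9 have no prerequisites; 2 is listed earlier, so 2 is first.
5 and 9 are both available; 5 is listed earlier → 5.
9 is the only step now ready → 9.
Now 3 and 4 have their prerequisites met. 3 is listed earlier, so 3 next.
Next only 4 has its prerequisites met → 4.
That leaves 1 as the only ready step → 1.
8 needed 1, now all done → 8.
Next only 6 has its prerequisites met → 6.
7 needed 6, now all done → 7.

2, 5, 9, 3, 4, 1, 8, 6, 7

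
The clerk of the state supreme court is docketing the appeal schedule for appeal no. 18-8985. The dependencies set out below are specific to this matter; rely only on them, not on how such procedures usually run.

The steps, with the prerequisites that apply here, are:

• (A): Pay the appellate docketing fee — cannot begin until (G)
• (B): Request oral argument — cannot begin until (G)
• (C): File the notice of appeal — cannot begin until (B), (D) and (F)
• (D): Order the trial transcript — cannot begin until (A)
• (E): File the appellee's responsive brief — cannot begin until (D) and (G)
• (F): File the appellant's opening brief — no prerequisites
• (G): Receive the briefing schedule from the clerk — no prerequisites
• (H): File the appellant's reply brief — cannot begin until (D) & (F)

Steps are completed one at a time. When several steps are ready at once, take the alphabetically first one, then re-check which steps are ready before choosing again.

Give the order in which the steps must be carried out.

(F), (G), (A), (B), (D), (C), (E), (H)

(F) and (G) have no prerequisites; (F) has the earlier label, so (F) is first.
Next only (G) has its prerequisites met → (G).
Ready: (A) and (B). (A) has the earlier label → (A).
Now (B) and (D) have their prerequisites met. (B) has the earlier label, so (B) next.
Next only (D) has its prerequisites met → (D).
(C), (E) and (H) are all available; (C) has the earlier label → (C).
Now (E) and (H) have their prerequisites met. (E) has the earlier label, so (E) next.
That leaves (H) as the only ready step → (H).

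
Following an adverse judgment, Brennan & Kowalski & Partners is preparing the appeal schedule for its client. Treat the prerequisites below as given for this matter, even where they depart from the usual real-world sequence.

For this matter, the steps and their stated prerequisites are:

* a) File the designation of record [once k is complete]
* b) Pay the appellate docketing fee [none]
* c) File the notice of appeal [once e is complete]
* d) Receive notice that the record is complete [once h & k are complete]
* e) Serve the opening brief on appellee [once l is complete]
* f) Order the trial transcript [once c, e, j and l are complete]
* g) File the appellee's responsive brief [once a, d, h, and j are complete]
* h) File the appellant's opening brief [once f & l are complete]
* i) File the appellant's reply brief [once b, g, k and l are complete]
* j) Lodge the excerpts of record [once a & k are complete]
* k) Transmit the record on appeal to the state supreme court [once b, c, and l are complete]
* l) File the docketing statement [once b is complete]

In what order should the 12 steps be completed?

b is the only step with nothing outstanding, so it goes first.
That leaves l as the only ready step → l.
Next only e has its prerequisites met → e.
c is the only step now ready → c.
k needed b, c and l, now all done → k.
That leaves a as the only ready step → a.
j is the only step now ready → j.
f needed c, e, j and l, now all done → f.
h is the only step now ready → h.
d needed h and k, now all done → d.
g needed a, d, h and j, now all done → g.
i needed b, g, k and l, now all done → i.

b, l, e, c, k, a, j, f, h, d, g, i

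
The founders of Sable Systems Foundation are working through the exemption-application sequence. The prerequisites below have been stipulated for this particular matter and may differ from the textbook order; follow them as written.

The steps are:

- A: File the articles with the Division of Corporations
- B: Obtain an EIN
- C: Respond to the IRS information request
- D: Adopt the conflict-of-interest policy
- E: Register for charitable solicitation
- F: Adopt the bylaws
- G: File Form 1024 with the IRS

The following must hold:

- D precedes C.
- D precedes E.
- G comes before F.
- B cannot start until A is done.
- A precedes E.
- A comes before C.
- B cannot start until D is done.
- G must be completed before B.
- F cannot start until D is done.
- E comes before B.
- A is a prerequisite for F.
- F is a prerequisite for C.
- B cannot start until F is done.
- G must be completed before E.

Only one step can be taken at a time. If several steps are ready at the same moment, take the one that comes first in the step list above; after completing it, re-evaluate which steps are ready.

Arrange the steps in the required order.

A, D, G, E, F, B, C

A, D and G have no prerequisites; A is listed earlier, so A is first.
Now D and G have their prerequisites met. D is listed earlier, so D next.
That leaves G as the only ready step → G.
Ready: E and F. E is listed earlier → E.
F needed A, D and G, now all done → F.
Now B and C have their prerequisites met. B is listed earlier, so B next.
C needed A, D and F, now all done → C.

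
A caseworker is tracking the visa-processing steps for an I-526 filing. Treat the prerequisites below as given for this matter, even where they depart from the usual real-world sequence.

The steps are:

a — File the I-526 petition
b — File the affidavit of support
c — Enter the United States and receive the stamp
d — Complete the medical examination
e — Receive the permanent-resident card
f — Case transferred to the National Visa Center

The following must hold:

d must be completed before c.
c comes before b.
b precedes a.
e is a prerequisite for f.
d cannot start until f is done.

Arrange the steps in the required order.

Only e has no prerequisites, so it is first.
Next only f has its prerequisites met → f.
Next only d has its prerequisites met → d.
c needed d, now all done → c.
That leaves b as the only ready step → b.
a needed b, now all done → a.

e, f, d, c, b, a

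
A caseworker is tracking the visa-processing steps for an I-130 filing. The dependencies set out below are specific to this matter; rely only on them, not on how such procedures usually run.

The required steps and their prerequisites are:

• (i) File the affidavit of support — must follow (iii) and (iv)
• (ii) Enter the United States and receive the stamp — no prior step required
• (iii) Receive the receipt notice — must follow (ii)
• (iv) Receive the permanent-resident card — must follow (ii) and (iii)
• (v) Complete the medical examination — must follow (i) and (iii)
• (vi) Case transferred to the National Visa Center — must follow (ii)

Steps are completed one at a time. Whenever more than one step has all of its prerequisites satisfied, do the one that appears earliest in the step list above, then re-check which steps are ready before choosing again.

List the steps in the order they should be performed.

(ii), (iii), (iv), (i), (v), (vi)

Only (ii) has no prerequisites, so it is first.
(iii) and (vi) are both available; (iii) is listed earlier → (iii).
(iv) and (vi) are both available; (iv) is listed earlier → (iv).
(i) now also ready, so the ready set is {(i), (vi)}; (i) is listed earlier → (i).
Now (v) and (vi) have their prerequisites met. (v) is listed earlier, so (v) next.
(vi) needed (ii), now all done → (vi).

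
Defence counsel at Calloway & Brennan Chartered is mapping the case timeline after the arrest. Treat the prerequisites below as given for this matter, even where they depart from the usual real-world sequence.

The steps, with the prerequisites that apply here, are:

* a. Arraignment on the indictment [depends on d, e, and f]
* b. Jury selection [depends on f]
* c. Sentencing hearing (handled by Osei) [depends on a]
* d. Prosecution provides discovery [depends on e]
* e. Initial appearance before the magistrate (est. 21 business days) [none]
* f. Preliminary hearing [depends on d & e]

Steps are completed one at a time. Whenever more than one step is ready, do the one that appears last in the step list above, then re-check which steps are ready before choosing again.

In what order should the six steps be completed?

e, d, f, b, a, c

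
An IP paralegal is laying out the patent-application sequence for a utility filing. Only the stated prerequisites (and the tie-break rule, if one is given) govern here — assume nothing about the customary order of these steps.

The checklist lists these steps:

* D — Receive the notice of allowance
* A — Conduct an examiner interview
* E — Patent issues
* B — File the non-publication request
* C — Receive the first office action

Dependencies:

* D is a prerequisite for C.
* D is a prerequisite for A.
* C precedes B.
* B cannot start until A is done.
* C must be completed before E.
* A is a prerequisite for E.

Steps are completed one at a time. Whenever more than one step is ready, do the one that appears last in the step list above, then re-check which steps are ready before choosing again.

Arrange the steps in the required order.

D is the only step with nothing outstanding, so it goes first.
Now C and A have their prerequisites met. C is listed later, so C next.
That leaves A as the only ready step → A.
Ready: B and E. B is listed later → B.
E needed C and A, now all done → E.

D C A B E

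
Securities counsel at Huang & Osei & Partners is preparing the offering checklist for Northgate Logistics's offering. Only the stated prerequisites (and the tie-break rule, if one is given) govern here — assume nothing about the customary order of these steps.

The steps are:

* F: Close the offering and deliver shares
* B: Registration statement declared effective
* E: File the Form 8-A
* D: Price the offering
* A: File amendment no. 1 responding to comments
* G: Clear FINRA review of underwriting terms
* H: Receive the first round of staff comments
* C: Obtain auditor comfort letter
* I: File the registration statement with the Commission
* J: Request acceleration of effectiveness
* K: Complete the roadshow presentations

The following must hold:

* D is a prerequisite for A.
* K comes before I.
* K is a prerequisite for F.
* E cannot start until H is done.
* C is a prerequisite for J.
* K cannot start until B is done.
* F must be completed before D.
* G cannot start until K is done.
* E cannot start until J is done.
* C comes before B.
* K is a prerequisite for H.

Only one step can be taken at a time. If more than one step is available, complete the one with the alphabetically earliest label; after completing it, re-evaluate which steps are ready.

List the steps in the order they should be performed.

C has no prerequisites → C first.
Now B and J have their prerequisites met. B has the earlier label, so B next.
K now also ready, so the ready set is {J, K}; J has the earlier label → J.
K needed B, now all done → K.
Ready: F, G, H and I. F has the earlier label → F.
Ready: D, G, H and I. D has the earlier label → D.
A now also ready, so the ready set is {A, G, H, I}; A has the earlier label → A.
G, H and I are all available; G has the earlier label → G.
H and I are both available; H has the earlier label → H.
E now also ready, so the ready set is {E, I}; E has the earlier label → E.
I needed K, now all done → I.

C, B, J, K, F, D, A, G, H, E, I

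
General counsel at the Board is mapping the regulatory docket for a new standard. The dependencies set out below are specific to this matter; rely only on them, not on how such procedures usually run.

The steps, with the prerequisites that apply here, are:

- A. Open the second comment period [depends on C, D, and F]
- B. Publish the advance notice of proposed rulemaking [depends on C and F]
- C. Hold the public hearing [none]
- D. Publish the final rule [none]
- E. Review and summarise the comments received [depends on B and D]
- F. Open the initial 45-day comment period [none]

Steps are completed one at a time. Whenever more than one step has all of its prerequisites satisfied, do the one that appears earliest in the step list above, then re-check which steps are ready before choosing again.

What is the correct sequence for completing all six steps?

C, D and F have no prerequisites; C is listed earlier, so C is first.
Ready: D and F. D is listed earlier → D.
That leaves F as the only ready step → F.
Now A and B have their prerequisites met. A is listed earlier, so A next.
B is the only step now ready → B.
E needed B and D, now all done → E.

C D F A B E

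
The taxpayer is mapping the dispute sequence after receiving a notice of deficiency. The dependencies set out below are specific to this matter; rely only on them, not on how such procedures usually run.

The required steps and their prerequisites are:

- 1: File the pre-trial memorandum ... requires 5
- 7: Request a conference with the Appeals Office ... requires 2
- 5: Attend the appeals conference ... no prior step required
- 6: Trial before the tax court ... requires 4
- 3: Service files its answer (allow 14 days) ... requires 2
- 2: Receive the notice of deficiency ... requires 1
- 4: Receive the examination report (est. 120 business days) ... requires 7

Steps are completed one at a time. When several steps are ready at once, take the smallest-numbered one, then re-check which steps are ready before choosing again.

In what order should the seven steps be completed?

5 has no prerequisites → 5 first.
1 needed 5, now all done → 1.
2 needed 1, now all done → 2.
Now 3 and 7 have their prerequisites met. 3 has the earlier label, so 3 next.
Next only 7 has its prerequisites met → 7.
4 needed 7, now all done → 4.
That leaves 6 as the only ready step → 6.

5 1 2 3 7 4 6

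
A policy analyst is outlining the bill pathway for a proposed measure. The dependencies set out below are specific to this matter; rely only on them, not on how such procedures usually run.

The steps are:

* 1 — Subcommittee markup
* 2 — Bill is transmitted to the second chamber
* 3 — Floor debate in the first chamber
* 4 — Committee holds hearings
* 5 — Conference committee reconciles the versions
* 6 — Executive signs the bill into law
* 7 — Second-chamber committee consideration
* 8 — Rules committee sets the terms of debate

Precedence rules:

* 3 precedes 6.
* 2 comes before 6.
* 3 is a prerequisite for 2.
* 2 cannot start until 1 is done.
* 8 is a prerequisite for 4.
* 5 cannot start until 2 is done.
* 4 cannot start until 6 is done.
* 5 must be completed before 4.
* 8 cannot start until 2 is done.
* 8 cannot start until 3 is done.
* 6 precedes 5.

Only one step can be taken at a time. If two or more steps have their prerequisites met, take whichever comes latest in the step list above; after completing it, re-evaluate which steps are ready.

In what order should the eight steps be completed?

7, 3, 1, 2, 8, 6, 5, 4

7, 3 and 1 have no prerequisites; 7 is listed later, so 7 is first.
3 and 1 are both available; 3 is listed later → 3.
1 is the only step now ready → 1.
2 needed 3 and 1, now all done → 2.
8 and 6 are both available; 8 is listed later → 8.
6 is the only step now ready → 6.
That leaves 5 as the only ready step → 5.
4 is the only step now ready → 4.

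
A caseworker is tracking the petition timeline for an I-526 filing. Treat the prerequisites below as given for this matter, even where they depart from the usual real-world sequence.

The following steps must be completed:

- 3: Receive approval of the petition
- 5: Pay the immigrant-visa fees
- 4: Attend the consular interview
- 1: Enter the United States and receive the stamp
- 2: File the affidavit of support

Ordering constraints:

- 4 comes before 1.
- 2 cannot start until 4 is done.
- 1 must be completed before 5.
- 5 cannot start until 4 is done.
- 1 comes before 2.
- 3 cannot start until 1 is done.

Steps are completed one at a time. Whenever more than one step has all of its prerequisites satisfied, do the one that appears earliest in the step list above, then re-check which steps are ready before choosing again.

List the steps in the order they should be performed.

Only 4 has no prerequisites, so it is first.
1 needed 4, now all done → 1.
Now 3, 5 and 2 have their prerequisites met. 3 is listed earlier, so 3 next.
Ready: 5 and 2. 5 is listed earlier → 5.
2 needed 4 and 1, now all done → 2.

4 1 3 5 2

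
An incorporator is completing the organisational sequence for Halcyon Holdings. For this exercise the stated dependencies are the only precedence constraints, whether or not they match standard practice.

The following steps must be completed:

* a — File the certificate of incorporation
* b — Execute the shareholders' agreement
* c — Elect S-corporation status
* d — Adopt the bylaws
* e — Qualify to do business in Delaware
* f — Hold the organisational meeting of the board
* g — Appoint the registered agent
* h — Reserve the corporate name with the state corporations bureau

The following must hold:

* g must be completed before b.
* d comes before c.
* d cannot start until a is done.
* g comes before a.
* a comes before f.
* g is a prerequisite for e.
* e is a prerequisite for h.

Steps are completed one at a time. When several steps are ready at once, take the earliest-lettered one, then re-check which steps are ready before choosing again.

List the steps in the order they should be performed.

Only g has no prerequisites, so it is first.
Now a, b and e have their prerequisites met. a has the earlier label, so a next.
b, d, e and f are all available; b has the earlier label → b.
d, e and f are all available; d has the earlier label → d.
c now also ready, so the ready set is {c, e, f}; c has the earlier label → c.
Now e and f have their prerequisites met. e has the earlier label, so e next.
h now also ready, so the ready set is {f, h}; f has the earlier label → f.
That leaves h as the only ready step → h.

g, a, b, d, c, e, f, h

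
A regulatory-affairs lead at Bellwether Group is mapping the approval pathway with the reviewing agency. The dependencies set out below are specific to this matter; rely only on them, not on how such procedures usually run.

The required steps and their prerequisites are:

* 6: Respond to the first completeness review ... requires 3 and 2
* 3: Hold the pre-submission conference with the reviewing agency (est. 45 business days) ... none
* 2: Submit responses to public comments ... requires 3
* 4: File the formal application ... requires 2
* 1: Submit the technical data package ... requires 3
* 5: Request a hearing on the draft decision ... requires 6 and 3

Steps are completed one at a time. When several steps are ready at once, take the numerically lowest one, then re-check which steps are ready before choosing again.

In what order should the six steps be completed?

3, 1, 2, 4, 6, 5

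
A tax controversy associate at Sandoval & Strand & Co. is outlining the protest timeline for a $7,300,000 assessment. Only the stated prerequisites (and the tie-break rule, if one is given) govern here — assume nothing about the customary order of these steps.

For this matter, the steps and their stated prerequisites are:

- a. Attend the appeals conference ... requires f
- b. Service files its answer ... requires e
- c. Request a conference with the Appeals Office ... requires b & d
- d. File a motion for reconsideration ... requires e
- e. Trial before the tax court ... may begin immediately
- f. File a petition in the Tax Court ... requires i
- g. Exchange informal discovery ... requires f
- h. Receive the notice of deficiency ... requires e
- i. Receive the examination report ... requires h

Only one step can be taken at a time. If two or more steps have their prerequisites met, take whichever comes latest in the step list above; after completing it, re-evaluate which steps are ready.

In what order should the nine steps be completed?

e → h → i → f → g → d → b → c → a

e is the only step with nothing outstanding, so it goes first.
Ready: h, d and b. h is listed later → h.
i now also ready, so the ready set is {i, d, b}; i is listed later → i.
f, d and b are all available; f is listed later → f.
g and a now also ready, so the ready set is {g, d, b, a}; g is listed later → g.
Now d, b and a have their prerequisites met. d is listed later, so d next.
Ready: b and a. b is listed later → b.
c now also ready, so the ready set is {c, a}; c is listed later → c.
That leaves a as the only ready step → a.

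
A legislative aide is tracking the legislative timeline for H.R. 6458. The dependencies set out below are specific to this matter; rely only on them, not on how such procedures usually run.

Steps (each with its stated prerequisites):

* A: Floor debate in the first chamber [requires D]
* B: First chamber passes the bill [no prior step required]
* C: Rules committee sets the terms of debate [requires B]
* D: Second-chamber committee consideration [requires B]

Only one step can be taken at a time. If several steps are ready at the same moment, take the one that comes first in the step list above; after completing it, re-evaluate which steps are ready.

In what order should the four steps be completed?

B has no prerequisites → B first.
C and D are both available; C is listed earlier → C.
That leaves D as the only ready step → D.
That leaves A as the only ready step → A.

B C D A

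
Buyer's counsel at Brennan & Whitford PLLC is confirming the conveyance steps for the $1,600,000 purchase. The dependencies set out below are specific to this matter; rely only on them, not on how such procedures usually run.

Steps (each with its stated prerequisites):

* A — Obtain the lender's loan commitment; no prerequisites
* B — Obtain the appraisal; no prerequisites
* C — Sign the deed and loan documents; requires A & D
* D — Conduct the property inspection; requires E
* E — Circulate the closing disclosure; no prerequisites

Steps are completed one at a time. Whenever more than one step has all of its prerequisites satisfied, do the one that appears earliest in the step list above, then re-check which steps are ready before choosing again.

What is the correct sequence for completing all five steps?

A, B, E, D, C

Nothing is required for A, B and E. A is listed earlier → A first.
Now B and E have their prerequisites met. B is listed earlier, so B next.
E is the only step now ready → E.
D needed E, now all done → D.
C needed A and D, now all done → C.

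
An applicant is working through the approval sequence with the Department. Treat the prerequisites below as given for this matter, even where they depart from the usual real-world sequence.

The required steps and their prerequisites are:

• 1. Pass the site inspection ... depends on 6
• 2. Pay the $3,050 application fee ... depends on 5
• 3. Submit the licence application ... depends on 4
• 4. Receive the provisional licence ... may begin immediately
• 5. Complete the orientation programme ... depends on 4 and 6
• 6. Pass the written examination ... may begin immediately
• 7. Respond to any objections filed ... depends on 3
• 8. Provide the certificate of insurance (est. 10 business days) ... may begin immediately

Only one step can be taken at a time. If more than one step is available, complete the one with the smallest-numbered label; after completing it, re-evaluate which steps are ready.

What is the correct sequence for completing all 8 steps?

Nothing is required for 4, 6 and 8. 4 has the earlier label → 4 first.
3 now also ready, so the ready set is {3, 6, 8}; 3 has the earlier label → 3.
7 now also ready, so the ready set is {6, 7, 8}; 6 has the earlier label → 6.
Ready: 1, 5, 7 and 8. 1 has the earlier label → 1.
5, 7 and 8 are all available; 5 has the earlier label → 5.
2 now also ready, so the ready set is {2, 7, 8}; 2 has the earlier label → 2.
Ready: 7 and 8. 7 has the earlier label → 7.
8 is the only step now ready → 8.

4 → 3 → 6 → 1 → 5 → 2 → 7 → 8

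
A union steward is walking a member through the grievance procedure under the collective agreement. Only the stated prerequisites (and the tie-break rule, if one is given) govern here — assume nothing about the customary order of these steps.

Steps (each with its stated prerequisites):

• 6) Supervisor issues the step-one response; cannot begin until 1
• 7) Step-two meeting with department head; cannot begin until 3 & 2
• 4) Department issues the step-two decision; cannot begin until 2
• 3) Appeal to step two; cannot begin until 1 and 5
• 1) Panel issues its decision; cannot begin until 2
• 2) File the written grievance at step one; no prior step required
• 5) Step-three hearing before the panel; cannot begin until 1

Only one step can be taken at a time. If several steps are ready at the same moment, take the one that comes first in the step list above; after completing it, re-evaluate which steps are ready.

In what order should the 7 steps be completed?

Only 2 has no prerequisites, so it is first.
Ready: 4 and 1. 4 is listed earlier → 4.
Next only 1 has its prerequisites met → 1.
6 and 5 are both available; 6 is listed earlier → 6.
5 needed 1, now all done → 5.
3 needed 1 and 5, now all done → 3.
7 is the only step now ready → 7.

2, 4, 1, 6, 5, 3, 7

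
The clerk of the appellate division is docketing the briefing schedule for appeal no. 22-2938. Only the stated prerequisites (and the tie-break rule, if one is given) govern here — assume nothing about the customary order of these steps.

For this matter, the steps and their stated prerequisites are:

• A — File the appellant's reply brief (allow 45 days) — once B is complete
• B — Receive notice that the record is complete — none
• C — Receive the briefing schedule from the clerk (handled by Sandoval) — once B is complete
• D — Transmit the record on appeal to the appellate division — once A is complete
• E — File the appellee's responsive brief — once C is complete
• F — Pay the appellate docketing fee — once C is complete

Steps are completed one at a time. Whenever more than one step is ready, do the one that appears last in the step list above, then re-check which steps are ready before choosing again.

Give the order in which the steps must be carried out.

B, C, F, E, A, D

B is the only step with nothing outstanding, so it goes first.
C and A are both available; C is listed later → C.
Now F, E and A have their prerequisites met. F is listed later, so F next.
Now E and A have their prerequisites met. E is listed later, so E next.
A needed B, now all done → A.
D is the only step now ready → D.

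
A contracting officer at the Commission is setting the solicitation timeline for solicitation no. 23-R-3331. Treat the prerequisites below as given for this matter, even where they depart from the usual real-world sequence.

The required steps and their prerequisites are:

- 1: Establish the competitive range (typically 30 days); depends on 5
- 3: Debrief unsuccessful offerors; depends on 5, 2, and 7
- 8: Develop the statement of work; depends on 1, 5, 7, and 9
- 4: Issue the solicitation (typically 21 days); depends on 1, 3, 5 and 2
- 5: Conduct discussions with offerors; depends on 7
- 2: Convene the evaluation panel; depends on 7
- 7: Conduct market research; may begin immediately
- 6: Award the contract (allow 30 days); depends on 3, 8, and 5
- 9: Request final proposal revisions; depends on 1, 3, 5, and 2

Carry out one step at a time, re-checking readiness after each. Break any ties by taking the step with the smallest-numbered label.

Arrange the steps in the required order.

Only 7 has no prerequisites, so it is first.
2 and 5 are both available; 2 has the earlier label → 2.
Next only 5 has its prerequisites met → 5.
Ready: 1 and 3. 1 has the earlier label → 1.
3 needed 2, 5 and 7, now all done → 3.
4 and 9 are both available; 4 has the earlier label → 4.
9 needed 1, 2, 3 and 5, now all done → 9.
8 needed 1, 5, 7 and 9, now all done → 8.
6 needed 3, 5 and 8, now all done → 6.

7 → 2 → 5 → 1 → 3 → 4 → 9 → 8 → 6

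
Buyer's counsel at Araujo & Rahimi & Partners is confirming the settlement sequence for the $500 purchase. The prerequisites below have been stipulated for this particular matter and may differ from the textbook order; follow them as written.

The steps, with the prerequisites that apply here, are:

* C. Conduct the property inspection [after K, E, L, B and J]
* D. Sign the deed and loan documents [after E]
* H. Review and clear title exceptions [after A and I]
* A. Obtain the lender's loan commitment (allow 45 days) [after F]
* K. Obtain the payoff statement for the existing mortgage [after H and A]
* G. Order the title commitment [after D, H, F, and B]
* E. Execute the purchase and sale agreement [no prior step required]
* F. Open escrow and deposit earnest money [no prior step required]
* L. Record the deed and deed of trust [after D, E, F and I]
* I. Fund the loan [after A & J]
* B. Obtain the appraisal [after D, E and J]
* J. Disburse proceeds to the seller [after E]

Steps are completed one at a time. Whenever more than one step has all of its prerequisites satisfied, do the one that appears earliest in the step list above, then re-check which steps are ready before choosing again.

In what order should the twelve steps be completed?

Nothing is required for E and F. E is listed earlier → E first.
Now D, F and J have their prerequisites met. D is listed earlier, so D next.
F and J are both available; F is listed earlier → F.
A now also ready, so the ready set is {A, J}; A is listed earlier → A.
J is the only step now ready → J.
Ready: I and B. I is listed earlier → I.
Ready: H, L and B. H is listed earlier → H.
K now also ready, so the ready set is {K, L, B}; K is listed earlier → K.
L and B are both available; L is listed earlier → L.
B needed D, E and J, now all done → B.
Now C and G have their prerequisites met. C is listed earlier, so C next.
G needed D, H, F and B, now all done → G.

E, D, F, A, J, I, H, K, L, B, C, G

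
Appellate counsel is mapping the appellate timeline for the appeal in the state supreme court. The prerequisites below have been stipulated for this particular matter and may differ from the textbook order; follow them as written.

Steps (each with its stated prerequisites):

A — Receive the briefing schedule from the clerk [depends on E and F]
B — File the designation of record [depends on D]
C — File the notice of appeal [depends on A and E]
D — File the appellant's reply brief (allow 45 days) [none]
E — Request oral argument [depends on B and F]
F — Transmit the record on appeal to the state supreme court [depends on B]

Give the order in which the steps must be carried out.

D is the only step with nothing outstanding, so it goes first.
That leaves B as the only ready step → B.
F needed B, now all done → F.
E is the only step now ready → E.
A needed E and F, now all done → A.
That leaves C as the only ready step → C.

D, B, F, E, A, C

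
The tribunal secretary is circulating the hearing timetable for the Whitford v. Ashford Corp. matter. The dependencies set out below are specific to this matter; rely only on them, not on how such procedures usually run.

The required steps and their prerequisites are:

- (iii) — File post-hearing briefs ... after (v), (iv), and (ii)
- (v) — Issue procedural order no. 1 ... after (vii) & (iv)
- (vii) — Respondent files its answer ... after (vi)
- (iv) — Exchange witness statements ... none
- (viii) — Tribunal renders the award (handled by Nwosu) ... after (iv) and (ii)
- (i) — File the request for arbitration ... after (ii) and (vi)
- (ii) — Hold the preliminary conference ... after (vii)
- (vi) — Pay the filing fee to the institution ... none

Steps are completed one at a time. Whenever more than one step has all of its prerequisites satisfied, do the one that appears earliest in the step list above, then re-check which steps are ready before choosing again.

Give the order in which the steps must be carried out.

Nothing is required for (iv) and (vi). (iv) is listed earlier → (iv) first.
Next only (vi) has its prerequisites met → (vi).
Next only (vii) has its prerequisites met → (vii).
Now (v) and (ii) have their prerequisites met. (v) is listed earlier, so (v) next.
(ii) needed (vii), now all done → (ii).
Now (iii), (viii) and (i) have their prerequisites met. (iii) is listed earlier, so (iii) next.
Ready: (viii) and (i). (viii) is listed earlier → (viii).
(i) is the only step now ready → (i).

(iv) → (vi) → (vii) → (v) → (ii) → (iii) → (viii) → (i)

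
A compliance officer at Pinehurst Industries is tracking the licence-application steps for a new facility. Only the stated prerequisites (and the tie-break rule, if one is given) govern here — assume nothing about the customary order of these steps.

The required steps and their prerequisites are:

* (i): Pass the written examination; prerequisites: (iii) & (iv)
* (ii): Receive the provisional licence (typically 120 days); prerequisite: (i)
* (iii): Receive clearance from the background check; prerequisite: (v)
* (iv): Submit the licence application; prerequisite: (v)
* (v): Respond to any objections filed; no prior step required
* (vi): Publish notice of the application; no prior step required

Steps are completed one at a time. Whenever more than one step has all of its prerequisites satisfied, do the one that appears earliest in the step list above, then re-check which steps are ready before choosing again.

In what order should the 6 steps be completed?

Nothing is required for (v) and (vi). (v) is listed earlier → (v) first.
(iii) and (iv) now also ready, so the ready set is {(iii), (iv), (vi)}; (iii) is listed earlier → (iii).
Now (iv) and (vi) have their prerequisites met. (iv) is listed earlier, so (iv) next.
(i) now also ready, so the ready set is {(i), (vi)}; (i) is listed earlier → (i).
(ii) and (vi) are both available; (ii) is listed earlier → (ii).
That leaves (vi) as the only ready step → (vi).

(v) (iii) (iv) (i) (ii) (vi)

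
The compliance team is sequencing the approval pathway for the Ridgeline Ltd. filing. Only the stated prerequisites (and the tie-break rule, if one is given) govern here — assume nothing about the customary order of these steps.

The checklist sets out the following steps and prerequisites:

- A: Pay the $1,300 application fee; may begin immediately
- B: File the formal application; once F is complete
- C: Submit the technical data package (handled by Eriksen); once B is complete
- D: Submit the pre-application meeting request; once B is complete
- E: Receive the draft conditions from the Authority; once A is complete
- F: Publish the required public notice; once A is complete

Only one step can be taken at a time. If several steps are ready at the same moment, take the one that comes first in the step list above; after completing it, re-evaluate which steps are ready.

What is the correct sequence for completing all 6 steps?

A, E, F, B, C, D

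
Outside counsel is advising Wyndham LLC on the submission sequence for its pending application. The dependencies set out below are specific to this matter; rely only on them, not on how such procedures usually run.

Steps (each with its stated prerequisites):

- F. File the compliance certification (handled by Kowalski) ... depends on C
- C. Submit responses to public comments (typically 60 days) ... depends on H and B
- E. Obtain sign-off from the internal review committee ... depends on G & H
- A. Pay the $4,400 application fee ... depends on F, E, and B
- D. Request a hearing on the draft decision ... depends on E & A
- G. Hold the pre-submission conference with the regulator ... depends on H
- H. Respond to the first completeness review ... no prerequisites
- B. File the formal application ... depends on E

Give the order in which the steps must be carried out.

H has no prerequisites → H first.
G needed H, now all done → G.
E needed G and H, now all done → E.
Next only B has its prerequisites met → B.
That leaves C as the only ready step → C.
F is the only step now ready → F.
A is the only step now ready → A.
That leaves D as the only ready step → D.

H → G → E → B → C → F → A → D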